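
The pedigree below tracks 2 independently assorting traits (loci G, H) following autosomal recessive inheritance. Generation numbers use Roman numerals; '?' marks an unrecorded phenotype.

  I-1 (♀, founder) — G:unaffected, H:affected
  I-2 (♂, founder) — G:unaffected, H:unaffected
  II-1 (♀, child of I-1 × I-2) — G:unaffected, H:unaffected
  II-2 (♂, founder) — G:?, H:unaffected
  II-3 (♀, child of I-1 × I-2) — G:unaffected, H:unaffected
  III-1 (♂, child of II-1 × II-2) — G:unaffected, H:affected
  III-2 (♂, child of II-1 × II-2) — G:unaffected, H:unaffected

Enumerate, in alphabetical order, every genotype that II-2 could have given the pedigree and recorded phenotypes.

G/I-1 un ·: GG|Gg
G/I-2 un ·: GG|Gg
G/II-1 un I-1×I-2: GG|Gg
G/II-2 ? ·: GG|Gg|gg
G/II-3 un I-1×I-2: GG|Gg
G/III-1 un II-1×II-2: GG|Gg
G/III-2 un II-1×II-2: GG|Gg
⇒ G over [I-1,I-2,II-1,II-2,II-3,III-1,III-2]: 96 consistent
H/I-1 aff ·: hh
H/I-2 un ·: HH|Hh
H/II-1 un I-1×I-2: Hh
H/II-2 un ·: Hh
H/II-3 un I-1×I-2: Hh
H/III-1 aff II-1×II-2: hh
H/III-2 un II-1×II-2: HH|Hh
⇒ H over [I-1,I-2,II-1,II-2,II-3,III-1,III-2]: 4 consistent

II-2 ∈ {GG Hh, Gg Hh, gg Hh}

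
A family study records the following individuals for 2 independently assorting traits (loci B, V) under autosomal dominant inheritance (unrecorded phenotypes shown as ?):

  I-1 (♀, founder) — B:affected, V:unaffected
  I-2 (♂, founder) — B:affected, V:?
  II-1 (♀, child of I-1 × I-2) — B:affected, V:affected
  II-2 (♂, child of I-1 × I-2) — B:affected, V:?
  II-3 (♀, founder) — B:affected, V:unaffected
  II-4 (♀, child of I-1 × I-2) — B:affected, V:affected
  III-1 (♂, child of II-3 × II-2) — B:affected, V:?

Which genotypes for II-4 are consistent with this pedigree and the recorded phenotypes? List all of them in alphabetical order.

II-4 ∈ {BB Vv, Bb Vv}

B/I-1 aff ·: Bb|BB
B/I-2 aff ·: Bb|BB
B/II-1 aff I-1×I-2: Bb|BB
B/II-2 aff I-1×I-2: Bb|BB
B/II-3 aff ·: Bb|BB
B/II-4 aff I-1×I-2: Bb|BB
B/III-1 aff II-3×II-2: Bb|BB
⇒ B over [I-1,I-2,II-1,II-2,II-3,II-4,III-1]: 87 consistent
V/I-1 un ·: vv
V/I-2 ? ·: Vv|VV
V/II-1 aff I-1×I-2: Vv
V/II-2 ? I-1×I-2: vv|Vv
V/II-3 un ·: vv
V/II-4 aff I-1×I-2: Vv
V/III-1 ? II-3×II-2: vv|Vv
⇒ V over [I-1,I-2,II-1,II-2,II-3,II-4,III-1]: 5 consistent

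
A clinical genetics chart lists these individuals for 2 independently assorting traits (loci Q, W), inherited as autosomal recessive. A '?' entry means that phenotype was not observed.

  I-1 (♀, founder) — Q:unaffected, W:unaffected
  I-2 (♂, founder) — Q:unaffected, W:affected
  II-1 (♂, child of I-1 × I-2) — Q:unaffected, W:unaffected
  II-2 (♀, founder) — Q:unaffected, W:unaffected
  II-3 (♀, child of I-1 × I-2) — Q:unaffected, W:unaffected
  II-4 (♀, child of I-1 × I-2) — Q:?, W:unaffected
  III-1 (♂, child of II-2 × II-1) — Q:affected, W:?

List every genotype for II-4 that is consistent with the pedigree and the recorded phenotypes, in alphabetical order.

Q/I-1 un ·: QQ|Qq
Q/I-2 un ·: QQ|Qq
Q/II-1 un I-1×I-2: Qq
Q/II-2 un ·: Qq
Q/II-3 un I-1×I-2: QQ|Qq
Q/II-4 ? I-1×I-2: QQ|Qq|qq
Q/III-1 aff II-2×II-1: qq
⇒ Q over [I-1,I-2,II-1,II-2,II-3,II-4,III-1]: 14 consistent
W/I-1 un ·: WW|Ww
W/I-2 aff ·: ww
W/II-1 un I-1×I-2: Ww
W/II-2 un ·: WW|Ww
W/II-3 un I-1×I-2: Ww
W/II-4 un I-1×I-2: Ww
W/III-1 ? II-2×II-1: WW|Ww|ww
⇒ W over [I-1,I-2,II-1,II-2,II-3,II-4,III-1]: 10 consistent

II-4 ∈ {QQ Ww, Qq Ww, qq Ww}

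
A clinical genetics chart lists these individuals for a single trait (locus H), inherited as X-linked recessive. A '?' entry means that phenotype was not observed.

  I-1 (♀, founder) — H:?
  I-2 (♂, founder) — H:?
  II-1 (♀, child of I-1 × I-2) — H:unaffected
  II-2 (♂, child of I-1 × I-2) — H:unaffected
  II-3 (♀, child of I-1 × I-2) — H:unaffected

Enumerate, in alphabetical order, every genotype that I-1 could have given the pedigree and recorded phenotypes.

H/I-1 ? ·: X^HX^H|X^HX^h
H/I-2 ? ·: X^HY|X^hY
H/II-1 un I-1×I-2: X^HX^H|X^HX^h
H/II-2 un I-1×I-2: X^HY
H/II-3 un I-1×I-2: X^HX^H|X^HX^h
⇒ H over [I-1,I-2,II-1,II-2,II-3]: 7 consistent

I-1 ∈ {X^HX^H, X^HX^h}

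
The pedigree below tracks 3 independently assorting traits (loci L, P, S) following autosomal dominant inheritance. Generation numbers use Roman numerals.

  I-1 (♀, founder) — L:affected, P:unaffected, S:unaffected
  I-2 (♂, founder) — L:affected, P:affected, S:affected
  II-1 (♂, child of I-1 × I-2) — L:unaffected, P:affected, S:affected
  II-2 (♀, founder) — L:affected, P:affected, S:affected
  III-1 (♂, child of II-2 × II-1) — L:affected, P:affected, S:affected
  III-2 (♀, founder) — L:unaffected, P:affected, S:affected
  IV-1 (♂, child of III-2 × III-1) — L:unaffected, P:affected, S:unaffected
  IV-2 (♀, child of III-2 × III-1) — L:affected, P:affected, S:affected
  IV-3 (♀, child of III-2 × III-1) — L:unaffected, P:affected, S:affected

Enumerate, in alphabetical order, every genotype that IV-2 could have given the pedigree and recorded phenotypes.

IV-2 ∈ {Ll PP SS, Ll PP Ss, Ll Pp SS, Ll Pp Ss}

L/I-1 aff ·: Ll
L/I-2 aff ·: Ll
L/II-1 un I-1×I-2: ll
L/II-2 aff ·: Ll|LL
L/III-1 aff II-2×II-1: Ll
L/III-2 un ·: ll
L/IV-1 un III-2×III-1: ll
L/IV-2 aff III-2×III-1: Ll
L/IV-3 un III-2×III-1: ll
⇒ L over [I-1,I-2,II-1,II-2,III-1,III-2,IV-1,IV-2,IV-3]: 2 consistent
P/I-1 un ·: pp
P/I-2 aff ·: Pp|PP
P/II-1 aff I-1×I-2: Pp
P/II-2 aff ·: Pp|PP
P/III-1 aff II-2×II-1: Pp|PP
P/III-2 aff ·: Pp|PP
P/IV-1 aff III-2×III-1: Pp|PP
P/IV-2 aff III-2×III-1: Pp|PP
P/IV-3 aff III-2×III-1: Pp|PP
⇒ P over [I-1,I-2,II-1,II-2,III-1,III-2,IV-1,IV-2,IV-3]: 100 consistent
S/I-1 un ·: ss
S/I-2 aff ·: Ss|SS
S/II-1 aff I-1×I-2: Ss
S/II-2 aff ·: Ss|SS
S/III-1 aff II-2×II-1: Ss
S/III-2 aff ·: Ss
S/IV-1 un III-2×III-1: ss
S/IV-2 aff III-2×III-1: Ss|SS
S/IV-3 aff III-2×III-1: Ss|SS
⇒ S over [I-1,I-2,II-1,II-2,III-1,III-2,IV-1,IV-2,IV-3]: 16 consistent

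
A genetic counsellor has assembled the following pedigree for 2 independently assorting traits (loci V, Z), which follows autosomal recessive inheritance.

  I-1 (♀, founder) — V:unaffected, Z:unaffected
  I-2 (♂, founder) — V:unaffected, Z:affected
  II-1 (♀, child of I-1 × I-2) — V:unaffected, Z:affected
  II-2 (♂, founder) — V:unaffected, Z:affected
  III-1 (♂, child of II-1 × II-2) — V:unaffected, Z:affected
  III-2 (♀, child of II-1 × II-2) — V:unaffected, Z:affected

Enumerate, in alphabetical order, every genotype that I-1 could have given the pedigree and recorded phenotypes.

I-1 ∈ {VV Zz, Vv Zz}

V/I-1 un ·: VV|Vv
V/I-2 un ·: VV|Vv
V/II-1 un I-1×I-2: VV|Vv
V/II-2 un ·: VV|Vv
V/III-1 un II-1×II-2: VV|Vv
V/III-2 un II-1×II-2: VV|Vv
⇒ V over [I-1,I-2,II-1,II-2,III-1,III-2]: 44 consistent
Z/I-1 un ·: Zz
Z/I-2 aff ·: zz
Z/II-1 aff I-1×I-2: zz
Z/II-2 aff ·: zz
Z/III-1 aff II-1×II-2: zz
Z/III-2 aff II-1×II-2: zz
⇒ Z over [I-1,I-2,II-1,II-2,III-1,III-2]: 1 consistent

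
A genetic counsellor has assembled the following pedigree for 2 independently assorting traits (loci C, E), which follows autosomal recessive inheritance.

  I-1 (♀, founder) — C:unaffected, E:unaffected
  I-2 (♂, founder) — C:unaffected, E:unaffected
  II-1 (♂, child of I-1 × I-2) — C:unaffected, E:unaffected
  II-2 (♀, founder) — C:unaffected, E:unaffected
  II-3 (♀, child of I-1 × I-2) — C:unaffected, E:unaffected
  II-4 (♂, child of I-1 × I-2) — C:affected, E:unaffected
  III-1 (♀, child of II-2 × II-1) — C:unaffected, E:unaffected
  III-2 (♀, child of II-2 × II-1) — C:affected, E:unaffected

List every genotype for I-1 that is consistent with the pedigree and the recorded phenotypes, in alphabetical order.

C/I-1 un ·: Cc
C/I-2 un ·: Cc
C/II-1 un I-1×I-2: Cc
C/II-2 un ·: Cc
C/II-3 un I-1×I-2: CC|Cc
C/II-4 aff I-1×I-2: cc
C/III-1 un II-2×II-1: CC|Cc
C/III-2 aff II-2×II-1: cc
⇒ C over [I-1,I-2,II-1,II-2,II-3,II-4,III-1,III-2]: 4 consistent
E/I-1 un ·: EE|Ee
E/I-2 un ·: EE|Ee
E/II-1 un I-1×I-2: EE|Ee
E/II-2 un ·: EE|Ee
E/II-3 un I-1×I-2: EE|Ee
E/II-4 un I-1×I-2: EE|Ee
E/III-1 un II-2×II-1: EE|Ee
E/III-2 un II-2×II-1: EE|Ee
⇒ E over [I-1,I-2,II-1,II-2,II-3,II-4,III-1,III-2]: 161 consistent

I-1 ∈ {Cc EE, Cc Ee}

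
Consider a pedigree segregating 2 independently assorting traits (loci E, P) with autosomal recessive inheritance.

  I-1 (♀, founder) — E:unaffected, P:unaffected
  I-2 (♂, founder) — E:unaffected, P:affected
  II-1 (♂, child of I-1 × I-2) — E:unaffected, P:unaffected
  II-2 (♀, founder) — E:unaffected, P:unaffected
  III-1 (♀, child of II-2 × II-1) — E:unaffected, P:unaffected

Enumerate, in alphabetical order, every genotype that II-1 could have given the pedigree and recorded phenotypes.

E/I-1 un ·: EE|Ee
E/I-2 un ·: EE|Ee
E/II-1 un I-1×I-2: EE|Ee
E/II-2 un ·: EE|Ee
E/III-1 un II-2×II-1: EE|Ee
⇒ E over [I-1,I-2,II-1,II-2,III-1]: 24 consistent
P/I-1 un ·: PP|Pp
P/I-2 aff ·: pp
P/II-1 un I-1×I-2: Pp
P/II-2 un ·: PP|Pp
P/III-1 un II-2×II-1: PP|Pp
⇒ P over [I-1,I-2,II-1,II-2,III-1]: 8 consistent

II-1 ∈ {EE Pp, Ee Pp}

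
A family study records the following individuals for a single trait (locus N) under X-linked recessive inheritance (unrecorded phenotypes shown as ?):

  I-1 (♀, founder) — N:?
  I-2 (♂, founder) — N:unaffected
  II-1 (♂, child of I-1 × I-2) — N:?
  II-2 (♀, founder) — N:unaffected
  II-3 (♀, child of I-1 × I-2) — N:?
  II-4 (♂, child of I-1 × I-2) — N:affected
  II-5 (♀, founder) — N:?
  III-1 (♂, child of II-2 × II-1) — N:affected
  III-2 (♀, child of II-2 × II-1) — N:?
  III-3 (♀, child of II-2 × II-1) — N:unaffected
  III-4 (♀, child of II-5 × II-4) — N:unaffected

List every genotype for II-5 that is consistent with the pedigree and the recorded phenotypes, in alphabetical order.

N/I-1 ? ·: X^NX^n|X^nX^n
N/I-2 un ·: X^NY
N/II-1 ? I-1×I-2: X^NY|X^nY
N/II-2 un ·: X^NX^n
N/II-3 ? I-1×I-2: X^NX^N|X^NX^n
N/II-4 aff I-1×I-2: X^nY
N/II-5 ? ·: X^NX^N|X^NX^n
N/III-1 aff II-2×II-1: X^nY
N/III-2 ? II-2×II-1: X^NX^N|X^NX^n|X^nX^n
N/III-3 un II-2×II-1: X^NX^N|X^NX^n
N/III-4 un II-5×II-4: X^NX^n
⇒ N over [I-1,I-2,II-1,II-2,II-3,II-4,II-5,III-1,III-2,III-3,III-4]: 28 consistent

II-5 ∈ {X^NX^N, X^NX^n}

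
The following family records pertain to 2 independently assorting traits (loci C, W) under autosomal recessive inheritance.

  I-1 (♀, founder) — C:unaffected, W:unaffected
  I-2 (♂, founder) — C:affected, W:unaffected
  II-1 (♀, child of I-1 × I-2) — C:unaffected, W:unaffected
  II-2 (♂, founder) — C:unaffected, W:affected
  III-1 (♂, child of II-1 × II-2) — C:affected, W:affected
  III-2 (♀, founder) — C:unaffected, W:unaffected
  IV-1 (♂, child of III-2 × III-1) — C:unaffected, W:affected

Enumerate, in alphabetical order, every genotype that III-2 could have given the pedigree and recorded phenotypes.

C/I-1 un ·: CC|Cc
C/I-2 aff ·: cc
C/II-1 un I-1×I-2: Cc
C/II-2 un ·: Cc
C/III-1 aff II-1×II-2: cc
C/III-2 un ·: CC|Cc
C/IV-1 un III-2×III-1: Cc
⇒ C over [I-1,I-2,II-1,II-2,III-1,III-2,IV-1]: 4 consistent
W/I-1 un ·: WW|Ww
W/I-2 un ·: WW|Ww
W/II-1 un I-1×I-2: Ww
W/II-2 aff ·: ww
W/III-1 aff II-1×II-2: ww
W/III-2 un ·: Ww
W/IV-1 aff III-2×III-1: ww
⇒ W over [I-1,I-2,II-1,II-2,III-1,III-2,IV-1]: 3 consistent

III-2 ∈ {CC Ww, Cc Ww}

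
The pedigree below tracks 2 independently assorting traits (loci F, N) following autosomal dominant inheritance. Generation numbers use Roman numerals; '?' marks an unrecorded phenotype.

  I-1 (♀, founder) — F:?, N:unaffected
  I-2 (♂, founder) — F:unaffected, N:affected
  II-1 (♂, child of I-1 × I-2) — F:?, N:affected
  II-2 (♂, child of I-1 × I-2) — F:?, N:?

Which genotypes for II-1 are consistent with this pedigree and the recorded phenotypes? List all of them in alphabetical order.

F/I-1 ? ·: ff|Ff|FF
F/I-2 un ·: ff
F/II-1 ? I-1×I-2: ff|Ff
F/II-2 ? I-1×I-2: ff|Ff
⇒ F over [I-1,I-2,II-1,II-2]: 6 consistent
N/I-1 un ·: nn
N/I-2 aff ·: Nn|NN
N/II-1 aff I-1×I-2: Nn
N/II-2 ? I-1×I-2: nn|Nn
⇒ N over [I-1,I-2,II-1,II-2]: 3 consistent

II-1 ∈ {Ff Nn, ff Nn}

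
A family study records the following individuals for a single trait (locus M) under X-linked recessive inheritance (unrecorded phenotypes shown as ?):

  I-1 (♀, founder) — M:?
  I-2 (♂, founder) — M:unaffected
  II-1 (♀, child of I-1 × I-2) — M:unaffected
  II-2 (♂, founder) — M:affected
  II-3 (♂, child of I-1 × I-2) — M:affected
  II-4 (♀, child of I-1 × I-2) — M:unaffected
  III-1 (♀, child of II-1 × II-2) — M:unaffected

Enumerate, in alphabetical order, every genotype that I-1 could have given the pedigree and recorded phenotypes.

M/I-1 ? ·: X^MX^m|X^mX^m
M/I-2 un ·: X^MY
M/II-1 un I-1×I-2: X^MX^M|X^MX^m
M/II-2 aff ·: X^mY
M/II-3 aff I-1×I-2: X^mY
M/II-4 un I-1×I-2: X^MX^M|X^MX^m
M/III-1 un II-1×II-2: X^MX^m
⇒ M over [I-1,I-2,II-1,II-2,II-3,II-4,III-1]: 5 consistent

I-1 ∈ {X^MX^m, X^mX^m}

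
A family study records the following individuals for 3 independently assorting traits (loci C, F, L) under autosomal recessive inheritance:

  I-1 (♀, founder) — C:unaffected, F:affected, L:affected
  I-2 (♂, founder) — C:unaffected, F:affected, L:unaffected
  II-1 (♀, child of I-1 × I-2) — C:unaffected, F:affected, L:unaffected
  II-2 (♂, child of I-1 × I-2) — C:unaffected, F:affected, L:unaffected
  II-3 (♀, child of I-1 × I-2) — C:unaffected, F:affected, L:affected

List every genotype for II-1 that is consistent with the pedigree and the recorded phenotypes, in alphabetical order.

II-1 ∈ {CC ff Ll, Cc ff Ll}

C/I-1 un ·: CC|Cc
C/I-2 un ·: CC|Cc
C/II-1 un I-1×I-2: CC|Cc
C/II-2 un I-1×I-2: CC|Cc
C/II-3 un I-1×I-2: CC|Cc
⇒ C over [I-1,I-2,II-1,II-2,II-3]: 25 consistent
F/I-1 aff ·: ff
F/I-2 aff ·: ff
F/II-1 aff I-1×I-2: ff
F/II-2 aff I-1×I-2: ff
F/II-3 aff I-1×I-2: ff
⇒ F over [I-1,I-2,II-1,II-2,II-3]: 1 consistent
L/I-1 aff ·: ll
L/I-2 un ·: Ll
L/II-1 un I-1×I-2: Ll
L/II-2 un I-1×I-2: Ll
L/II-3 aff I-1×I-2: ll
⇒ L over [I-1,I-2,II-1,II-2,II-3]: 1 consistent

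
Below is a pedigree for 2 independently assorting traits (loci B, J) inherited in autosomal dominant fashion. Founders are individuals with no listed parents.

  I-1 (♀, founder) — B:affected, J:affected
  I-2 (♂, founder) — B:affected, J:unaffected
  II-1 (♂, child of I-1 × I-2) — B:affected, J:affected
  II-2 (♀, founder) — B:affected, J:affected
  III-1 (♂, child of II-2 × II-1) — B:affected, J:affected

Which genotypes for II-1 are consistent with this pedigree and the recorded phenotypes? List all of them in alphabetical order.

II-1 ∈ {BB Jj, Bb Jj}

B/I-1 aff ·: Bb|BB
B/I-2 aff ·: Bb|BB
B/II-1 aff I-1×I-2: Bb|BB
B/II-2 aff ·: Bb|BB
B/III-1 aff II-2×II-1: Bb|BB
⇒ B over [I-1,I-2,II-1,II-2,III-1]: 24 consistent
J/I-1 aff ·: Jj|JJ
J/I-2 un ·: jj
J/II-1 aff I-1×I-2: Jj
J/II-2 aff ·: Jj|JJ
J/III-1 aff II-2×II-1: Jj|JJ
⇒ J over [I-1,I-2,II-1,II-2,III-1]: 8 consistent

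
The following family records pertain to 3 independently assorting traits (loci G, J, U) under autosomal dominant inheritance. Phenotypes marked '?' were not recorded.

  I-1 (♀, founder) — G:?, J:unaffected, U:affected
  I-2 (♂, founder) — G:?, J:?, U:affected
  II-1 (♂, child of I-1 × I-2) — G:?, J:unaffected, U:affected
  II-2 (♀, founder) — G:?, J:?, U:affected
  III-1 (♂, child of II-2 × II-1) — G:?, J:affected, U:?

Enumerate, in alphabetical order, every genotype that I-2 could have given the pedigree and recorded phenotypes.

G/I-1 ? ·: gg|Gg|GG
G/I-2 ? ·: gg|Gg|GG
G/II-1 ? I-1×I-2: gg|Gg|GG
G/II-2 ? ·: gg|Gg|GG
G/III-1 ? II-2×II-1: gg|Gg|GG
⇒ G over [I-1,I-2,II-1,II-2,III-1]: 81 consistent
J/I-1 un ·: jj
J/I-2 ? ·: jj|Jj
J/II-1 un I-1×I-2: jj
J/II-2 ? ·: Jj|JJ
J/III-1 aff II-2×II-1: Jj
⇒ J over [I-1,I-2,II-1,II-2,III-1]: 4 consistent
U/I-1 aff ·: Uu|UU
U/I-2 aff ·: Uu|UU
U/II-1 aff I-1×I-2: Uu|UU
U/II-2 aff ·: Uu|UU
U/III-1 ? II-2×II-1: uu|Uu|UU
⇒ U over [I-1,I-2,II-1,II-2,III-1]: 27 consistent

I-2 ∈ {GG Jj UU, GG Jj Uu, GG jj UU, GG jj Uu, Gg Jj UU, Gg Jj Uu, Gg jj UU, Gg jj Uu, gg Jj UU, gg Jj Uu, gg jj UU, gg jj Uu}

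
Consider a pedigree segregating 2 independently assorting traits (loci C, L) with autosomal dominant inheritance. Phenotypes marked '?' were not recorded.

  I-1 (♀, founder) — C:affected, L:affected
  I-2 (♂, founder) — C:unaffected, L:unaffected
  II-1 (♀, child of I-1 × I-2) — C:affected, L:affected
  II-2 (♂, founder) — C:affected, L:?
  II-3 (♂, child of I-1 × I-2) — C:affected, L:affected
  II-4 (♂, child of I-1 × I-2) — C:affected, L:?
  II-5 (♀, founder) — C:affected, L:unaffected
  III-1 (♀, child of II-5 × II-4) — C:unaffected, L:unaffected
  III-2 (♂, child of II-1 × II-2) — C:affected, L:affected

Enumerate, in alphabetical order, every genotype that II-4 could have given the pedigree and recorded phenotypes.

C/I-1 aff ·: Cc|CC
C/I-2 un ·: cc
C/II-1 aff I-1×I-2: Cc
C/II-2 aff ·: Cc|CC
C/II-3 aff I-1×I-2: Cc
C/II-4 aff I-1×I-2: Cc
C/II-5 aff ·: Cc
C/III-1 un II-5×II-4: cc
C/III-2 aff II-1×II-2: Cc|CC
⇒ C over [I-1,I-2,II-1,II-2,II-3,II-4,II-5,III-1,III-2]: 8 consistent
L/I-1 aff ·: Ll|LL
L/I-2 un ·: ll
L/II-1 aff I-1×I-2: Ll
L/II-2 ? ·: ll|Ll|LL
L/II-3 aff I-1×I-2: Ll
L/II-4 ? I-1×I-2: ll|Ll
L/II-5 un ·: ll
L/III-1 un II-5×II-4: ll
L/III-2 aff II-1×II-2: Ll|LL
⇒ L over [I-1,I-2,II-1,II-2,II-3,II-4,II-5,III-1,III-2]: 15 consistent

II-4 ∈ {Cc Ll, Cc ll}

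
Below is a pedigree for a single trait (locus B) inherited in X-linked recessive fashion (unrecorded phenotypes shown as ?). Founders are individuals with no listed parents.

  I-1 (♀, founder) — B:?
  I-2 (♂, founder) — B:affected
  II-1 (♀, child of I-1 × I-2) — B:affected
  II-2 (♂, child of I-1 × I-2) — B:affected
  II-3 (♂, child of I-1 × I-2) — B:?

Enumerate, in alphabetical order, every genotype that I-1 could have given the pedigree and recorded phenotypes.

I-1 ∈ {X^BX^b, X^bX^b}

B/I-1 ? ·: X^BX^b|X^bX^b
B/I-2 aff ·: X^bY
B/II-1 aff I-1×I-2: X^bX^b
B/II-2 aff I-1×I-2: X^bY
B/II-3 ? I-1×I-2: X^BY|X^bY
⇒ B over [I-1,I-2,II-1,II-2,II-3]: 3 consistent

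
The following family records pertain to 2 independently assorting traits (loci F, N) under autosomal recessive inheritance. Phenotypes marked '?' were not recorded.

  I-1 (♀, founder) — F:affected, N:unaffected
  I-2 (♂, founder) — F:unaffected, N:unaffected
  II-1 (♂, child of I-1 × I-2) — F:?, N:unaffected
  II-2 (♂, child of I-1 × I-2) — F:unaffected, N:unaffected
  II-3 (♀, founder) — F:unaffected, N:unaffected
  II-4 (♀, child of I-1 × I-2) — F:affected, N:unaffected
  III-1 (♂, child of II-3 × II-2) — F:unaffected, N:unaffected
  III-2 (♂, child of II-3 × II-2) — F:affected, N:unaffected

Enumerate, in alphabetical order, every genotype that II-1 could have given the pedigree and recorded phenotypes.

II-1 ∈ {Ff NN, Ff Nn, ff NN, ff Nn}

F/I-1 aff ·: ff
F/I-2 un ·: Ff
F/II-1 ? I-1×I-2: Ff|ff
F/II-2 un I-1×I-2: Ff
F/II-3 un ·: Ff
F/II-4 aff I-1×I-2: ff
F/III-1 un II-3×II-2: FF|Ff
F/III-2 aff II-3×II-2: ff
⇒ F over [I-1,I-2,II-1,II-2,II-3,II-4,III-1,III-2]: 4 consistent
N/I-1 un ·: NN|Nn
N/I-2 un ·: NN|Nn
N/II-1 un I-1×I-2: NN|Nn
N/II-2 un I-1×I-2: NN|Nn
N/II-3 un ·: NN|Nn
N/II-4 un I-1×I-2: NN|Nn
N/III-1 un II-3×II-2: NN|Nn
N/III-2 un II-3×II-2: NN|Nn
⇒ N over [I-1,I-2,II-1,II-2,II-3,II-4,III-1,III-2]: 161 consistent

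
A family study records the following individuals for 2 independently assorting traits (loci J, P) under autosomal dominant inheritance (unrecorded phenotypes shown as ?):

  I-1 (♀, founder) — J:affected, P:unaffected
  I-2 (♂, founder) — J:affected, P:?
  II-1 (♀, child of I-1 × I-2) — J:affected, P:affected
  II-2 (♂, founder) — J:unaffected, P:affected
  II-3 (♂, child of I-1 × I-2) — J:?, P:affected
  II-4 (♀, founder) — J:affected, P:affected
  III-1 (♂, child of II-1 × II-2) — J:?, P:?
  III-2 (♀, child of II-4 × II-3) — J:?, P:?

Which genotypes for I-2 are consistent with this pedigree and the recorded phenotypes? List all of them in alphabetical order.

J/I-1 aff ·: Jj|JJ
J/I-2 aff ·: Jj|JJ
J/II-1 aff I-1×I-2: Jj|JJ
J/II-2 un ·: jj
J/II-3 ? I-1×I-2: jj|Jj|JJ
J/II-4 aff ·: Jj|JJ
J/III-1 ? II-1×II-2: jj|Jj
J/III-2 ? II-4×II-3: jj|Jj|JJ
⇒ J over [I-1,I-2,II-1,II-2,II-3,II-4,III-1,III-2]: 84 consistent
P/I-1 un ·: pp
P/I-2 ? ·: Pp|PP
P/II-1 aff I-1×I-2: Pp
P/II-2 aff ·: Pp|PP
P/II-3 aff I-1×I-2: Pp
P/II-4 aff ·: Pp|PP
P/III-1 ? II-1×II-2: pp|Pp|PP
P/III-2 ? II-4×II-3: pp|Pp|PP
⇒ P over [I-1,I-2,II-1,II-2,II-3,II-4,III-1,III-2]: 50 consistent

I-2 ∈ {JJ PP, JJ Pp, Jj PP, Jj Pp}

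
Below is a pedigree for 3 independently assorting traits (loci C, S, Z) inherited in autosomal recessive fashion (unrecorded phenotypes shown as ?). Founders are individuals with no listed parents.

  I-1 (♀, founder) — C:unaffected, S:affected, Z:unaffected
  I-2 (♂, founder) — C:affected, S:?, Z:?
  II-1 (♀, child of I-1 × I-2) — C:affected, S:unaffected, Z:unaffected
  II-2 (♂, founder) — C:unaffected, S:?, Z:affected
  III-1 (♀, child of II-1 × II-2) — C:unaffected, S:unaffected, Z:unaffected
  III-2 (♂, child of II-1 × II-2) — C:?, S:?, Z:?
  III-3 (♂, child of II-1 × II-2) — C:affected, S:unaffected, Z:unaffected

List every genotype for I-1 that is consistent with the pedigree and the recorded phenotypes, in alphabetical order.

I-1 ∈ {Cc ss ZZ, Cc ss Zz}

C/I-1 un ·: Cc
C/I-2 aff ·: cc
C/II-1 aff I-1×I-2: cc
C/II-2 un ·: Cc
C/III-1 un II-1×II-2: Cc
C/III-2 ? II-1×II-2: Cc|cc
C/III-3 aff II-1×II-2: cc
⇒ C over [I-1,I-2,II-1,II-2,III-1,III-2,III-3]: 2 consistent
S/I-1 aff ·: ss
S/I-2 ? ·: SS|Ss
S/II-1 un I-1×I-2: Ss
S/II-2 ? ·: SS|Ss|ss
S/III-1 un II-1×II-2: SS|Ss
S/III-2 ? II-1×II-2: SS|Ss|ss
S/III-3 un II-1×II-2: SS|Ss
⇒ S over [I-1,I-2,II-1,II-2,III-1,III-2,III-3]: 44 consistent
Z/I-1 un ·: ZZ|Zz
Z/I-2 ? ·: ZZ|Zz|zz
Z/II-1 un I-1×I-2: ZZ|Zz
Z/II-2 aff ·: zz
Z/III-1 un II-1×II-2: Zz
Z/III-2 ? II-1×II-2: Zz|zz
Z/III-3 un II-1×II-2: Zz
⇒ Z over [I-1,I-2,II-1,II-2,III-1,III-2,III-3]: 14 consistent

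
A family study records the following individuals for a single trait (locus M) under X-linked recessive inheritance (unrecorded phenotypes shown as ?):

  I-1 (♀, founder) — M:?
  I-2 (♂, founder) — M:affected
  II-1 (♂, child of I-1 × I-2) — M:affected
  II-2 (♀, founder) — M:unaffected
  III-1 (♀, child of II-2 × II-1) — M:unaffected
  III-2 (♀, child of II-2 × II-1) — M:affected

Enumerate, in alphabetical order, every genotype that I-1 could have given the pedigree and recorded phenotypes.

I-1 ∈ {X^MX^m, X^mX^m}

M/I-1 ? ·: X^MX^m|X^mX^m
M/I-2 aff ·: X^mY
M/II-1 aff I-1×I-2: X^mY
M/II-2 un ·: X^MX^m
M/III-1 un II-2×II-1: X^MX^m
M/III-2 aff II-2×II-1: X^mX^m
⇒ M over [I-1,I-2,II-1,II-2,III-1,III-2]: 2 consistent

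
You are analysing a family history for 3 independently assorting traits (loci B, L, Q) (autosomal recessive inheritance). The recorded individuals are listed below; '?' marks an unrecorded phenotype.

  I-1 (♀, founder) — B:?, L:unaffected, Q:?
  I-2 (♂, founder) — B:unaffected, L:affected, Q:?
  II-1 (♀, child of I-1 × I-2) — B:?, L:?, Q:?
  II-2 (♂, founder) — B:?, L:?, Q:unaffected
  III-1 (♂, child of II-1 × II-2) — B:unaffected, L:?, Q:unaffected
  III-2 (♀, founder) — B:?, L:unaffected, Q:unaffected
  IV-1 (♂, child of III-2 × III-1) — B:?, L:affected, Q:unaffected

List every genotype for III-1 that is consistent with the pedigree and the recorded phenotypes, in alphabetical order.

III-1 ∈ {BB Ll QQ, BB Ll Qq, BB ll QQ, BB ll Qq, Bb Ll QQ, Bb Ll Qq, Bb ll QQ, Bb ll Qq}

B/I-1 ? ·: BB|Bb|bb
B/I-2 un ·: BB|Bb
B/II-1 ? I-1×I-2: BB|Bb|bb
B/II-2 ? ·: BB|Bb|bb
B/III-1 un II-1×II-2: BB|Bb
B/III-2 ? ·: BB|Bb|bb
B/IV-1 ? III-2×III-1: BB|Bb|bb
⇒ B over [I-1,I-2,II-1,II-2,III-1,III-2,IV-1]: 261 consistent
L/I-1 un ·: LL|Ll
L/I-2 aff ·: ll
L/II-1 ? I-1×I-2: Ll|ll
L/II-2 ? ·: LL|Ll|ll
L/III-1 ? II-1×II-2: Ll|ll
L/III-2 un ·: Ll
L/IV-1 aff III-2×III-1: ll
⇒ L over [I-1,I-2,II-1,II-2,III-1,III-2,IV-1]: 14 consistent
Q/I-1 ? ·: QQ|Qq|qq
Q/I-2 ? ·: QQ|Qq|qq
Q/II-1 ? I-1×I-2: QQ|Qq|qq
Q/II-2 un ·: QQ|Qq
Q/III-1 un II-1×II-2: QQ|Qq
Q/III-2 un ·: QQ|Qq
Q/IV-1 un III-2×III-1: QQ|Qq
⇒ Q over [I-1,I-2,II-1,II-2,III-1,III-2,IV-1]: 170 consistent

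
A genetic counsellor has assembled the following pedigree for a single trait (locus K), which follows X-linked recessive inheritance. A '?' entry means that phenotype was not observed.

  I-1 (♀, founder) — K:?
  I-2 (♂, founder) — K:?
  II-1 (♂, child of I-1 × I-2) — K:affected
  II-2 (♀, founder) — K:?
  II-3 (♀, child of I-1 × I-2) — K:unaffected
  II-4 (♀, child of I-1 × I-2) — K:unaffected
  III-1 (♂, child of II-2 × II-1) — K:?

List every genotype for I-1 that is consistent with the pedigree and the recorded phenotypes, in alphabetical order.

I-1 ∈ {X^KX^k, X^kX^k}

K/I-1 ? ·: X^KX^k|X^kX^k
K/I-2 ? ·: X^KY|X^kY
K/II-1 aff I-1×I-2: X^kY
K/II-2 ? ·: X^KX^K|X^KX^k|X^kX^k
K/II-3 un I-1×I-2: X^KX^K|X^KX^k
K/II-4 un I-1×I-2: X^KX^K|X^KX^k
K/III-1 ? II-2×II-1: X^KY|X^kY
⇒ K over [I-1,I-2,II-1,II-2,II-3,II-4,III-1]: 24 consistent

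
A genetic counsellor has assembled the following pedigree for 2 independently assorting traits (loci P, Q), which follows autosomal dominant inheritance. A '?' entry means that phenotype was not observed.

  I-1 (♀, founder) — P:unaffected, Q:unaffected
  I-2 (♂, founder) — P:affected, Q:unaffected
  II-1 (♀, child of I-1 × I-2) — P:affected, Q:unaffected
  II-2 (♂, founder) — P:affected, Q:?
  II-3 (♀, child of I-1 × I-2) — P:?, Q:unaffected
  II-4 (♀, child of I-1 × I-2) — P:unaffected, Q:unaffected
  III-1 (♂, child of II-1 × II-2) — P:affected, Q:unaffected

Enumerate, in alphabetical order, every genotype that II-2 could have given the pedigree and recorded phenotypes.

P/I-1 un ·: pp
P/I-2 aff ·: Pp
P/II-1 aff I-1×I-2: Pp
P/II-2 aff ·: Pp|PP
P/II-3 ? I-1×I-2: pp|Pp
P/II-4 un I-1×I-2: pp
P/III-1 aff II-1×II-2: Pp|PP
⇒ P over [I-1,I-2,II-1,II-2,II-3,II-4,III-1]: 8 consistent
Q/I-1 un ·: qq
Q/I-2 un ·: qq
Q/II-1 un I-1×I-2: qq
Q/II-2 ? ·: qq|Qq
Q/II-3 un I-1×I-2: qq
Q/II-4 un I-1×I-2: qq
Q/III-1 un II-1×II-2: qq
⇒ Q over [I-1,I-2,II-1,II-2,II-3,II-4,III-1]: 2 consistent

II-2 ∈ {PP Qq, PP qq, Pp Qq, Pp qq}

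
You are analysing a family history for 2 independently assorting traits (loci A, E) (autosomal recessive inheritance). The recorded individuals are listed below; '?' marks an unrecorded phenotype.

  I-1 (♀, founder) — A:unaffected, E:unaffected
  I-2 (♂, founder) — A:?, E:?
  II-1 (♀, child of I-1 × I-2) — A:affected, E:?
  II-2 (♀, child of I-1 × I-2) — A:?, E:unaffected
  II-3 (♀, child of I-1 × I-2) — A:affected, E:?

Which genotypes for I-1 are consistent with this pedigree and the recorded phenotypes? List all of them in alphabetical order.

I-1 ∈ {Aa EE, Aa Ee}

A/I-1 un ·: Aa
A/I-2 ? ·: Aa|aa
A/II-1 aff I-1×I-2: aa
A/II-2 ? I-1×I-2: AA|Aa|aa
A/II-3 aff I-1×I-2: aa
⇒ A over [I-1,I-2,II-1,II-2,II-3]: 5 consistent
E/I-1 un ·: EE|Ee
E/I-2 ? ·: EE|Ee|ee
E/II-1 ? I-1×I-2: EE|Ee|ee
E/II-2 un I-1×I-2: EE|Ee
E/II-3 ? I-1×I-2: EE|Ee|ee
⇒ E over [I-1,I-2,II-1,II-2,II-3]: 40 consistent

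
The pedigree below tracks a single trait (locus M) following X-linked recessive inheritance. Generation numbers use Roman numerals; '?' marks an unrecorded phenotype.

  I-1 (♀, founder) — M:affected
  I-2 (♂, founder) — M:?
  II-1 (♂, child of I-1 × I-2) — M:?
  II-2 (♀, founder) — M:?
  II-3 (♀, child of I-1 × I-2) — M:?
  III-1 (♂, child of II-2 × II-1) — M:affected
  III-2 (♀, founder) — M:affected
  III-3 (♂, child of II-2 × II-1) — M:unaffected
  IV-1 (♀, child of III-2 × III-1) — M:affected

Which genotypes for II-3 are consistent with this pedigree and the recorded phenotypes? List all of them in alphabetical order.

II-3 ∈ {X^MX^m, X^mX^m}

M/I-1 aff ·: X^mX^m
M/I-2 ? ·: X^MY|X^mY
M/II-1 ? I-1×I-2: X^mY
M/II-2 ? ·: X^MX^m
M/II-3 ? I-1×I-2: X^MX^m|X^mX^m
M/III-1 aff II-2×II-1: X^mY
M/III-2 aff ·: X^mX^m
M/III-3 un II-2×II-1: X^MY
M/IV-1 aff III-2×III-1: X^mX^m
⇒ M over [I-1,I-2,II-1,II-2,II-3,III-1,III-2,III-3,IV-1]: 2 consistent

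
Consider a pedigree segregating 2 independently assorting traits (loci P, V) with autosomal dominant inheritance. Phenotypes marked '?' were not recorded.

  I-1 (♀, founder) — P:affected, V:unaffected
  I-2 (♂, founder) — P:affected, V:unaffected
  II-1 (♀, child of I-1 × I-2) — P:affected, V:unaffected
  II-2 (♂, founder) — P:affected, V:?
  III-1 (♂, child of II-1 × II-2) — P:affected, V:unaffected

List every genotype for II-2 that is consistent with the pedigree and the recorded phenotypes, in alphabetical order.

P/I-1 aff ·: Pp|PP
P/I-2 aff ·: Pp|PP
P/II-1 aff I-1×I-2: Pp|PP
P/II-2 aff ·: Pp|PP
P/III-1 aff II-1×II-2: Pp|PP
⇒ P over [I-1,I-2,II-1,II-2,III-1]: 24 consistent
V/I-1 un ·: vv
V/I-2 un ·: vv
V/II-1 un I-1×I-2: vv
V/II-2 ? ·: vv|Vv
V/III-1 un II-1×II-2: vv
⇒ V over [I-1,I-2,II-1,II-2,III-1]: 2 consistent

II-2 ∈ {PP Vv, PP vv, Pp Vv, Pp vv}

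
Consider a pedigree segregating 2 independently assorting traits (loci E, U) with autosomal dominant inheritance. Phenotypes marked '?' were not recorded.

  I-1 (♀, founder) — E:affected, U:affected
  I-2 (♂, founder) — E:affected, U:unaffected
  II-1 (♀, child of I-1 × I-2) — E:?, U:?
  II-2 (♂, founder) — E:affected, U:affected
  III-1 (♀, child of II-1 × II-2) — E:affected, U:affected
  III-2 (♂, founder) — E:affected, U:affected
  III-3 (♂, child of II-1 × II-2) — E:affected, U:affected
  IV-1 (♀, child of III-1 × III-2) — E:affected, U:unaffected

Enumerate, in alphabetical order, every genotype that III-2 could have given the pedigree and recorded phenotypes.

E/I-1 aff ·: Ee|EE
E/I-2 aff ·: Ee|EE
E/II-1 ? I-1×I-2: ee|Ee|EE
E/II-2 aff ·: Ee|EE
E/III-1 aff II-1×II-2: Ee|EE
E/III-2 aff ·: Ee|EE
E/III-3 aff II-1×II-2: Ee|EE
E/IV-1 aff III-1×III-2: Ee|EE
⇒ E over [I-1,I-2,II-1,II-2,III-1,III-2,III-3,IV-1]: 160 consistent
U/I-1 aff ·: Uu|UU
U/I-2 un ·: uu
U/II-1 ? I-1×I-2: uu|Uu
U/II-2 aff ·: Uu|UU
U/III-1 aff II-1×II-2: Uu
U/III-2 aff ·: Uu
U/III-3 aff II-1×II-2: Uu|UU
U/IV-1 un III-1×III-2: uu
⇒ U over [I-1,I-2,II-1,II-2,III-1,III-2,III-3,IV-1]: 10 consistent

III-2 ∈ {EE Uu, Ee Uu}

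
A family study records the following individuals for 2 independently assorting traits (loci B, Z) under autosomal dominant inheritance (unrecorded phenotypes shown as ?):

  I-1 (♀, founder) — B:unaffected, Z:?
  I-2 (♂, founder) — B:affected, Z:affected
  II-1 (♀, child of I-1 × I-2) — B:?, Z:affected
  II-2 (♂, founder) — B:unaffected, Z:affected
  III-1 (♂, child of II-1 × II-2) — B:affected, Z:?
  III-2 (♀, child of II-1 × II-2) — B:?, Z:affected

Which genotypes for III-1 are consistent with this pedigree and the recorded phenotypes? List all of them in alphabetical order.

III-1 ∈ {Bb ZZ, Bb Zz, Bb zz}

B/I-1 un ·: bb
B/I-2 aff ·: Bb|BB
B/II-1 ? I-1×I-2: Bb
B/II-2 un ·: bb
B/III-1 aff II-1×II-2: Bb
B/III-2 ? II-1×II-2: bb|Bb
⇒ B over [I-1,I-2,II-1,II-2,III-1,III-2]: 4 consistent
Z/I-1 ? ·: zz|Zz|ZZ
Z/I-2 aff ·: Zz|ZZ
Z/II-1 aff I-1×I-2: Zz|ZZ
Z/II-2 aff ·: Zz|ZZ
Z/III-1 ? II-1×II-2: zz|Zz|ZZ
Z/III-2 aff II-1×II-2: Zz|ZZ
⇒ Z over [I-1,I-2,II-1,II-2,III-1,III-2]: 70 consistent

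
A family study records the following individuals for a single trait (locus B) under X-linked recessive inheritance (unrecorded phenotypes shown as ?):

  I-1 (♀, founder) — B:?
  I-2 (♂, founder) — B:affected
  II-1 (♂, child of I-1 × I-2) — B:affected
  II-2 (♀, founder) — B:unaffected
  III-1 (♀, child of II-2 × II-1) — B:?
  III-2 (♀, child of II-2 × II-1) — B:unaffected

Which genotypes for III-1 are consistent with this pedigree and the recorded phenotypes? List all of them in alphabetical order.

III-1 ∈ {X^BX^b, X^bX^b}

B/I-1 ? ·: X^BX^b|X^bX^b
B/I-2 aff ·: X^bY
B/II-1 aff I-1×I-2: X^bY
B/II-2 un ·: X^BX^B|X^BX^b
B/III-1 ? II-2×II-1: X^BX^b|X^bX^b
B/III-2 un II-2×II-1: X^BX^b
⇒ B over [I-1,I-2,II-1,II-2,III-1,III-2]: 6 consistent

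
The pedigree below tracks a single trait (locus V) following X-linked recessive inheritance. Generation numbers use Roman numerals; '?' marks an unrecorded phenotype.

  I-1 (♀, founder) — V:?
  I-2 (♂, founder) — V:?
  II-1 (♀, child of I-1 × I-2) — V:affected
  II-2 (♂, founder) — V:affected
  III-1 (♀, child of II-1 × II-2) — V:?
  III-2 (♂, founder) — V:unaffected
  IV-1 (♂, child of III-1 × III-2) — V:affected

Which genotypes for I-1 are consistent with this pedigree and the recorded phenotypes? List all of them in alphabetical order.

V/I-1 ? ·: X^VX^v|X^vX^v
V/I-2 ? ·: X^vY
V/II-1 aff I-1×I-2: X^vX^v
V/II-2 aff ·: X^vY
V/III-1 ? II-1×II-2: X^vX^v
V/III-2 un ·: X^VY
V/IV-1 aff III-1×III-2: X^vY
⇒ V over [I-1,I-2,II-1,II-2,III-1,III-2,IV-1]: 2 consistent

I-1 ∈ {X^VX^v, X^vX^v}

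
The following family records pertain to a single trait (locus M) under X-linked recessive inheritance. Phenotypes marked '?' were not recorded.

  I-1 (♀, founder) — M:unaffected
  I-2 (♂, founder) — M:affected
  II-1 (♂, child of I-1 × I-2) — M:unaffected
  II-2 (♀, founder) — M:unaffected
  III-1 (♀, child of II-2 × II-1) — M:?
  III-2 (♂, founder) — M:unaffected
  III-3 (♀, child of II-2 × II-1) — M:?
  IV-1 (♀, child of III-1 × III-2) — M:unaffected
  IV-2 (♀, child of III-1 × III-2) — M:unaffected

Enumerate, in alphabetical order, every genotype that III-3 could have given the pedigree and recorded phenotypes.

M/I-1 un ·: X^MX^M|X^MX^m
M/I-2 aff ·: X^mY
M/II-1 un I-1×I-2: X^MY
M/II-2 un ·: X^MX^M|X^MX^m
M/III-1 ? II-2×II-1: X^MX^M|X^MX^m
M/III-2 un ·: X^MY
M/III-3 ? II-2×II-1: X^MX^M|X^MX^m
M/IV-1 un III-1×III-2: X^MX^M|X^MX^m
M/IV-2 un III-1×III-2: X^MX^M|X^MX^m
⇒ M over [I-1,I-2,II-1,II-2,III-1,III-2,III-3,IV-1,IV-2]: 22 consistent

III-3 ∈ {X^MX^M, X^MX^m}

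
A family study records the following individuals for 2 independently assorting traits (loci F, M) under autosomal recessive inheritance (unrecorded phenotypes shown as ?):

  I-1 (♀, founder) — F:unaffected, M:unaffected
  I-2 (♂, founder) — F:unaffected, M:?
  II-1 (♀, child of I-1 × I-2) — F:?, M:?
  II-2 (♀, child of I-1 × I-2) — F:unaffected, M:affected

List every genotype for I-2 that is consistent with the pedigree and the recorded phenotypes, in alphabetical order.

F/I-1 un ·: FF|Ff
F/I-2 un ·: FF|Ff
F/II-1 ? I-1×I-2: FF|Ff|ff
F/II-2 un I-1×I-2: FF|Ff
⇒ F over [I-1,I-2,II-1,II-2]: 15 consistent
M/I-1 un ·: Mm
M/I-2 ? ·: Mm|mm
M/II-1 ? I-1×I-2: MM|Mm|mm
M/II-2 aff I-1×I-2: mm
⇒ M over [I-1,I-2,II-1,II-2]: 5 consistent

I-2 ∈ {FF Mm, FF mm, Ff Mm, Ff mm}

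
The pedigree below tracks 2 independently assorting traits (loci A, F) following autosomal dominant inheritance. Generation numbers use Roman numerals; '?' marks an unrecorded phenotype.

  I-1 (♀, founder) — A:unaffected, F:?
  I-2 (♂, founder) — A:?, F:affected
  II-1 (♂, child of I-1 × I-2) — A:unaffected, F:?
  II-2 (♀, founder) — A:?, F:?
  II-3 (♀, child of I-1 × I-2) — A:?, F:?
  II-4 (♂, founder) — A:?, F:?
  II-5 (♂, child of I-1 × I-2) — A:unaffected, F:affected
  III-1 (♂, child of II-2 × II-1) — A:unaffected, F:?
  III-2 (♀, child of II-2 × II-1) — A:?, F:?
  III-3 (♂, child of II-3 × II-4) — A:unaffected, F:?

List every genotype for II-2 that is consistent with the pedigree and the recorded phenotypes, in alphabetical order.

II-2 ∈ {Aa FF, Aa Ff, Aa ff, aa FF, aa Ff, aa ff}

A/I-1 un ·: aa
A/I-2 ? ·: aa|Aa
A/II-1 un I-1×I-2: aa
A/II-2 ? ·: aa|Aa
A/II-3 ? I-1×I-2: aa|Aa
A/II-4 ? ·: aa|Aa
A/II-5 un I-1×I-2: aa
A/III-1 un II-2×II-1: aa
A/III-2 ? II-2×II-1: aa|Aa
A/III-3 un II-3×II-4: aa
⇒ A over [I-1,I-2,II-1,II-2,II-3,II-4,II-5,III-1,III-2,III-3]: 18 consistent
F/I-1 ? ·: ff|Ff|FF
F/I-2 aff ·: Ff|FF
F/II-1 ? I-1×I-2: ff|Ff|FF
F/II-2 ? ·: ff|Ff|FF
F/II-3 ? I-1×I-2: ff|Ff|FF
F/II-4 ? ·: ff|Ff|FF
F/II-5 aff I-1×I-2: Ff|FF
F/III-1 ? II-2×II-1: ff|Ff|FF
F/III-2 ? II-2×II-1: ff|Ff|FF
F/III-3 ? II-3×II-4: ff|Ff|FF
⇒ F over [I-1,I-2,II-1,II-2,II-3,II-4,II-5,III-1,III-2,III-3]: 2278 consistent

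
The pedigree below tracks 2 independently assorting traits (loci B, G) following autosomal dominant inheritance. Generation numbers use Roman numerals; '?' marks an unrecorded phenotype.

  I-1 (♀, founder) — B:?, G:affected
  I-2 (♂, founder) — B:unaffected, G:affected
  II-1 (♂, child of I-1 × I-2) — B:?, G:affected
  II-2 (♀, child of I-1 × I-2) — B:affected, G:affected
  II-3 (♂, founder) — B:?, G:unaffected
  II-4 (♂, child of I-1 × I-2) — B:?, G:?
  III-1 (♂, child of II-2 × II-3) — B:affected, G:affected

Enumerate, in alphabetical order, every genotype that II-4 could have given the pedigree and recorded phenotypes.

B/I-1 ? ·: Bb|BB
B/I-2 un ·: bb
B/II-1 ? I-1×I-2: bb|Bb
B/II-2 aff I-1×I-2: Bb
B/II-3 ? ·: bb|Bb|BB
B/II-4 ? I-1×I-2: bb|Bb
B/III-1 aff II-2×II-3: Bb|BB
⇒ B over [I-1,I-2,II-1,II-2,II-3,II-4,III-1]: 25 consistent
G/I-1 aff ·: Gg|GG
G/I-2 aff ·: Gg|GG
G/II-1 aff I-1×I-2: Gg|GG
G/II-2 aff I-1×I-2: Gg|GG
G/II-3 un ·: gg
G/II-4 ? I-1×I-2: gg|Gg|GG
G/III-1 aff II-2×II-3: Gg
⇒ G over [I-1,I-2,II-1,II-2,II-3,II-4,III-1]: 29 consistent

II-4 ∈ {Bb GG, Bb Gg, Bb gg, bb GG, bb Gg, bb gg}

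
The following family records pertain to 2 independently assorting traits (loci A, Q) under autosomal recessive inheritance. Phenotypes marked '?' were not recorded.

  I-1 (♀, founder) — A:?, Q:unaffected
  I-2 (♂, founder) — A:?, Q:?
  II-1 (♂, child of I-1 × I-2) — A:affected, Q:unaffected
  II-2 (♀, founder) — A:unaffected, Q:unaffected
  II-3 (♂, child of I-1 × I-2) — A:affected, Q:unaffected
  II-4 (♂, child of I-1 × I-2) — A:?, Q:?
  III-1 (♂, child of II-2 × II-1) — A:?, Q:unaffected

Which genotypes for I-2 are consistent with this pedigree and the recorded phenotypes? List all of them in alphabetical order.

A/I-1 ? ·: Aa|aa
A/I-2 ? ·: Aa|aa
A/II-1 aff I-1×I-2: aa
A/II-2 un ·: AA|Aa
A/II-3 aff I-1×I-2: aa
A/II-4 ? I-1×I-2: AA|Aa|aa
A/III-1 ? II-2×II-1: Aa|aa
⇒ A over [I-1,I-2,II-1,II-2,II-3,II-4,III-1]: 24 consistent
Q/I-1 un ·: QQ|Qq
Q/I-2 ? ·: QQ|Qq|qq
Q/II-1 un I-1×I-2: QQ|Qq
Q/II-2 un ·: QQ|Qq
Q/II-3 un I-1×I-2: QQ|Qq
Q/II-4 ? I-1×I-2: QQ|Qq|qq
Q/III-1 un II-2×II-1: QQ|Qq
⇒ Q over [I-1,I-2,II-1,II-2,II-3,II-4,III-1]: 113 consistent

I-2 ∈ {Aa QQ, Aa Qq, Aa qq, aa QQ, aa Qq, aa qq}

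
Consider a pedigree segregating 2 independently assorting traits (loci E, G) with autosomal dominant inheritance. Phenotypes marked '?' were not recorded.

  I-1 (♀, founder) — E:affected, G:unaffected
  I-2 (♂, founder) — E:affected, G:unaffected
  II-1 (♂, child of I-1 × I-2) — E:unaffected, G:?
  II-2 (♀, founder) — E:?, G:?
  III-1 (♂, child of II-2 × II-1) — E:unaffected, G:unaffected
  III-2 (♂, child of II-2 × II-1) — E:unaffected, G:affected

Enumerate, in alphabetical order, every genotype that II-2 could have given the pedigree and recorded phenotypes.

E/I-1 aff ·: Ee
E/I-2 aff ·: Ee
E/II-1 un I-1×I-2: ee
E/II-2 ? ·: ee|Ee
E/III-1 un II-2×II-1: ee
E/III-2 un II-2×II-1: ee
⇒ E over [I-1,I-2,II-1,II-2,III-1,III-2]: 2 consistent
G/I-1 un ·: gg
G/I-2 un ·: gg
G/II-1 ? I-1×I-2: gg
G/II-2 ? ·: Gg
G/III-1 un II-2×II-1: gg
G/III-2 aff II-2×II-1: Gg
⇒ G over [I-1,I-2,II-1,II-2,III-1,III-2]: 1 consistent

II-2 ∈ {Ee Gg, ee Gg}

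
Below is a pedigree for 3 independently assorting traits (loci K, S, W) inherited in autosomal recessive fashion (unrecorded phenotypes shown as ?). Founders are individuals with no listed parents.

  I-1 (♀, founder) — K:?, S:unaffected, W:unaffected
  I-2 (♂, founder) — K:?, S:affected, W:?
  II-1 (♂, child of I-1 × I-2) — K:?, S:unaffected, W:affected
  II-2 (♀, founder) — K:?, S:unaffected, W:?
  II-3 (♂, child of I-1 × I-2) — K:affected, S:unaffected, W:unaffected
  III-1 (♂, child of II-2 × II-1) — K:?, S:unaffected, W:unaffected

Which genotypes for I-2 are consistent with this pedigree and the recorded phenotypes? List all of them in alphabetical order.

I-2 ∈ {Kk ss Ww, Kk ss ww, kk ss Ww, kk ss ww}

K/I-1 ? ·: Kk|kk
K/I-2 ? ·: Kk|kk
K/II-1 ? I-1×I-2: KK|Kk|kk
K/II-2 ? ·: KK|Kk|kk
K/II-3 aff I-1×I-2: kk
K/III-1 ? II-2×II-1: KK|Kk|kk
⇒ K over [I-1,I-2,II-1,II-2,II-3,III-1]: 41 consistent
S/I-1 un ·: SS|Ss
S/I-2 aff ·: ss
S/II-1 un I-1×I-2: Ss
S/II-2 un ·: SS|Ss
S/II-3 un I-1×I-2: Ss
S/III-1 un II-2×II-1: SS|Ss
⇒ S over [I-1,I-2,II-1,II-2,II-3,III-1]: 8 consistent
W/I-1 un ·: Ww
W/I-2 ? ·: Ww|ww
W/II-1 aff I-1×I-2: ww
W/II-2 ? ·: WW|Ww
W/II-3 un I-1×I-2: WW|Ww
W/III-1 un II-2×II-1: Ww
⇒ W over [I-1,I-2,II-1,II-2,II-3,III-1]: 6 consistent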